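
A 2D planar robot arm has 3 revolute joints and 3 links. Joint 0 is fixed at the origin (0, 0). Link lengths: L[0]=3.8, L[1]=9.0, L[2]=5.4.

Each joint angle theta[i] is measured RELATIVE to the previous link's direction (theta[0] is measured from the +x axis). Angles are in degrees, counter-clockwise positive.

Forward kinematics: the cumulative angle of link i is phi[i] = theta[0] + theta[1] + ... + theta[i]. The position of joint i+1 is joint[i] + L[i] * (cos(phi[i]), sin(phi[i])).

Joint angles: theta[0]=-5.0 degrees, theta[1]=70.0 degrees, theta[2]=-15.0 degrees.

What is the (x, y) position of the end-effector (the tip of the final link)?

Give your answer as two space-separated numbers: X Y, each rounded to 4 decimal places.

Answer: 11.0602 11.9622

Derivation:
joint[0] = (0.0000, 0.0000)  (base)
link 0: phi[0] = -5 = -5 deg
  cos(-5 deg) = 0.9962, sin(-5 deg) = -0.0872
  joint[1] = (0.0000, 0.0000) + 3.8 * (0.9962, -0.0872) = (0.0000 + 3.7855, 0.0000 + -0.3312) = (3.7855, -0.3312)
link 1: phi[1] = -5 + 70 = 65 deg
  cos(65 deg) = 0.4226, sin(65 deg) = 0.9063
  joint[2] = (3.7855, -0.3312) + 9 * (0.4226, 0.9063) = (3.7855 + 3.8036, -0.3312 + 8.1568) = (7.5891, 7.8256)
link 2: phi[2] = -5 + 70 + -15 = 50 deg
  cos(50 deg) = 0.6428, sin(50 deg) = 0.7660
  joint[3] = (7.5891, 7.8256) + 5.4 * (0.6428, 0.7660) = (7.5891 + 3.4711, 7.8256 + 4.1366) = (11.0602, 11.9622)
End effector: (11.0602, 11.9622)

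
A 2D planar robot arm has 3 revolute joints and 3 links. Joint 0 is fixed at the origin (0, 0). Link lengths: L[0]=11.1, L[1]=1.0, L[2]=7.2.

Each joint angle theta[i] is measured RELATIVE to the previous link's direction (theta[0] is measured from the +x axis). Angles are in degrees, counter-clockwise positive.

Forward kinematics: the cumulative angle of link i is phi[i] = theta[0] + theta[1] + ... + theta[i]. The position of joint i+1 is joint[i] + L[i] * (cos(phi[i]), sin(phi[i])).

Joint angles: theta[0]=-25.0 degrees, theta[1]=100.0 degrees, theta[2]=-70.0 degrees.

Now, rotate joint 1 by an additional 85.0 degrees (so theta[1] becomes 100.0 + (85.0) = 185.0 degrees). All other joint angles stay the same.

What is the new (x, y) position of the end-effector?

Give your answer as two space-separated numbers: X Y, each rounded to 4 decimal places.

Answer: 9.1203 2.8510

Derivation:
joint[0] = (0.0000, 0.0000)  (base)
link 0: phi[0] = -25 = -25 deg
  cos(-25 deg) = 0.9063, sin(-25 deg) = -0.4226
  joint[1] = (0.0000, 0.0000) + 11.1 * (0.9063, -0.4226) = (0.0000 + 10.0600, 0.0000 + -4.6911) = (10.0600, -4.6911)
link 1: phi[1] = -25 + 185 = 160 deg
  cos(160 deg) = -0.9397, sin(160 deg) = 0.3420
  joint[2] = (10.0600, -4.6911) + 1 * (-0.9397, 0.3420) = (10.0600 + -0.9397, -4.6911 + 0.3420) = (9.1203, -4.3490)
link 2: phi[2] = -25 + 185 + -70 = 90 deg
  cos(90 deg) = 0.0000, sin(90 deg) = 1.0000
  joint[3] = (9.1203, -4.3490) + 7.2 * (0.0000, 1.0000) = (9.1203 + 0.0000, -4.3490 + 7.2000) = (9.1203, 2.8510)
End effector: (9.1203, 2.8510)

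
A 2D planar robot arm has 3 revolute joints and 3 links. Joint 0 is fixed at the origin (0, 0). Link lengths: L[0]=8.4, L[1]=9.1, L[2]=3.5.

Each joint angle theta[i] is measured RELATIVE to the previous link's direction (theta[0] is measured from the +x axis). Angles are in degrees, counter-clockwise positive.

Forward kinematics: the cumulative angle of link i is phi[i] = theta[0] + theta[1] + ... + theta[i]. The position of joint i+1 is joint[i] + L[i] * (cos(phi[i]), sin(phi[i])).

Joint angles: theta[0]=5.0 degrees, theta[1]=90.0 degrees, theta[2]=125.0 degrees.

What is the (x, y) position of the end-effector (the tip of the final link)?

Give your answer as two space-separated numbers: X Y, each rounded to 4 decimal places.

Answer: 4.8938 7.5477

Derivation:
joint[0] = (0.0000, 0.0000)  (base)
link 0: phi[0] = 5 = 5 deg
  cos(5 deg) = 0.9962, sin(5 deg) = 0.0872
  joint[1] = (0.0000, 0.0000) + 8.4 * (0.9962, 0.0872) = (0.0000 + 8.3680, 0.0000 + 0.7321) = (8.3680, 0.7321)
link 1: phi[1] = 5 + 90 = 95 deg
  cos(95 deg) = -0.0872, sin(95 deg) = 0.9962
  joint[2] = (8.3680, 0.7321) + 9.1 * (-0.0872, 0.9962) = (8.3680 + -0.7931, 0.7321 + 9.0654) = (7.5749, 9.7975)
link 2: phi[2] = 5 + 90 + 125 = 220 deg
  cos(220 deg) = -0.7660, sin(220 deg) = -0.6428
  joint[3] = (7.5749, 9.7975) + 3.5 * (-0.7660, -0.6428) = (7.5749 + -2.6812, 9.7975 + -2.2498) = (4.8938, 7.5477)
End effector: (4.8938, 7.5477)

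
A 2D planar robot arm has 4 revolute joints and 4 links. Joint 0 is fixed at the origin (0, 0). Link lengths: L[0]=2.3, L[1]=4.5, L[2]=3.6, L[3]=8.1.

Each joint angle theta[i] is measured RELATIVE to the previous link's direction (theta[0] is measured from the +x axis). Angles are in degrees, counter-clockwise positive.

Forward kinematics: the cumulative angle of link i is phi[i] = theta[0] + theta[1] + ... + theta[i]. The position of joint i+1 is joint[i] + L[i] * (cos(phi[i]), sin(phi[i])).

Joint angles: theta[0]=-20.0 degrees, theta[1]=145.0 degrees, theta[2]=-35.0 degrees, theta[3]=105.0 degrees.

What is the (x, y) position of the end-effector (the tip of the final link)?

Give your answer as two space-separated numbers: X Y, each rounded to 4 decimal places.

joint[0] = (0.0000, 0.0000)  (base)
link 0: phi[0] = -20 = -20 deg
  cos(-20 deg) = 0.9397, sin(-20 deg) = -0.3420
  joint[1] = (0.0000, 0.0000) + 2.3 * (0.9397, -0.3420) = (0.0000 + 2.1613, 0.0000 + -0.7866) = (2.1613, -0.7866)
link 1: phi[1] = -20 + 145 = 125 deg
  cos(125 deg) = -0.5736, sin(125 deg) = 0.8192
  joint[2] = (2.1613, -0.7866) + 4.5 * (-0.5736, 0.8192) = (2.1613 + -2.5811, -0.7866 + 3.6862) = (-0.4198, 2.8995)
link 2: phi[2] = -20 + 145 + -35 = 90 deg
  cos(90 deg) = 0.0000, sin(90 deg) = 1.0000
  joint[3] = (-0.4198, 2.8995) + 3.6 * (0.0000, 1.0000) = (-0.4198 + 0.0000, 2.8995 + 3.6000) = (-0.4198, 6.4995)
link 3: phi[3] = -20 + 145 + -35 + 105 = 195 deg
  cos(195 deg) = -0.9659, sin(195 deg) = -0.2588
  joint[4] = (-0.4198, 6.4995) + 8.1 * (-0.9659, -0.2588) = (-0.4198 + -7.8240, 6.4995 + -2.0964) = (-8.2438, 4.4031)
End effector: (-8.2438, 4.4031)

Answer: -8.2438 4.4031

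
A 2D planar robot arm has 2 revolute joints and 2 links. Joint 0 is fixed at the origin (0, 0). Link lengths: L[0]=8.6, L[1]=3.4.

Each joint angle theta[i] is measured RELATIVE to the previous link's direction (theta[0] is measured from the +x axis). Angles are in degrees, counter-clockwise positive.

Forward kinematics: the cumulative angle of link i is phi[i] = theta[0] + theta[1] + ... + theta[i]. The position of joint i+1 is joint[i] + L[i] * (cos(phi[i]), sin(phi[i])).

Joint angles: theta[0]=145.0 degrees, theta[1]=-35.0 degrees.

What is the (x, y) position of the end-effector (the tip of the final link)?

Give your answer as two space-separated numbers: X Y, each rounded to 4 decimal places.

joint[0] = (0.0000, 0.0000)  (base)
link 0: phi[0] = 145 = 145 deg
  cos(145 deg) = -0.8192, sin(145 deg) = 0.5736
  joint[1] = (0.0000, 0.0000) + 8.6 * (-0.8192, 0.5736) = (0.0000 + -7.0447, 0.0000 + 4.9328) = (-7.0447, 4.9328)
link 1: phi[1] = 145 + -35 = 110 deg
  cos(110 deg) = -0.3420, sin(110 deg) = 0.9397
  joint[2] = (-7.0447, 4.9328) + 3.4 * (-0.3420, 0.9397) = (-7.0447 + -1.1629, 4.9328 + 3.1950) = (-8.2076, 8.1277)
End effector: (-8.2076, 8.1277)

Answer: -8.2076 8.1277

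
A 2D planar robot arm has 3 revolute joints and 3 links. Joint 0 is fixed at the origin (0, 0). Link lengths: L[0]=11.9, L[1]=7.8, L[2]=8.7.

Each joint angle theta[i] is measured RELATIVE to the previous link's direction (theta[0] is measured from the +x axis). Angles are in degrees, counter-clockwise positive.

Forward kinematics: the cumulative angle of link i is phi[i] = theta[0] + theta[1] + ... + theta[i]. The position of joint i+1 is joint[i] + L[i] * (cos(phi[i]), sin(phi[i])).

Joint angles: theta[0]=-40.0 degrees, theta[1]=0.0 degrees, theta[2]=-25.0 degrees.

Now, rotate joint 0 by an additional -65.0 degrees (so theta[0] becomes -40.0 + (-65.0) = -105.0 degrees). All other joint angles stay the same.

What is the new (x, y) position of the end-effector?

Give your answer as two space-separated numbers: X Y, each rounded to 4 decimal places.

joint[0] = (0.0000, 0.0000)  (base)
link 0: phi[0] = -105 = -105 deg
  cos(-105 deg) = -0.2588, sin(-105 deg) = -0.9659
  joint[1] = (0.0000, 0.0000) + 11.9 * (-0.2588, -0.9659) = (0.0000 + -3.0799, 0.0000 + -11.4945) = (-3.0799, -11.4945)
link 1: phi[1] = -105 + 0 = -105 deg
  cos(-105 deg) = -0.2588, sin(-105 deg) = -0.9659
  joint[2] = (-3.0799, -11.4945) + 7.8 * (-0.2588, -0.9659) = (-3.0799 + -2.0188, -11.4945 + -7.5342) = (-5.0987, -19.0287)
link 2: phi[2] = -105 + 0 + -25 = -130 deg
  cos(-130 deg) = -0.6428, sin(-130 deg) = -0.7660
  joint[3] = (-5.0987, -19.0287) + 8.7 * (-0.6428, -0.7660) = (-5.0987 + -5.5923, -19.0287 + -6.6646) = (-10.6910, -25.6933)
End effector: (-10.6910, -25.6933)

Answer: -10.6910 -25.6933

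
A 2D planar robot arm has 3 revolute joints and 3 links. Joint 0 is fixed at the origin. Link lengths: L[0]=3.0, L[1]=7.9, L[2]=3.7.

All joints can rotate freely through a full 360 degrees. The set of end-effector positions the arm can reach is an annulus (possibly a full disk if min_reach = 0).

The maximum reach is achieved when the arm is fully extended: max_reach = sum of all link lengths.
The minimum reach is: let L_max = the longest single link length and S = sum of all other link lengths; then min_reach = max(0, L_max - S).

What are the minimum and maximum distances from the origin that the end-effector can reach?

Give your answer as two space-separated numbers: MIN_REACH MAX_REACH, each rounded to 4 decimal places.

Answer: 1.2000 14.6000

Derivation:
Link lengths: [3.0, 7.9, 3.7]
max_reach = 3 + 7.9 + 3.7 = 14.6
L_max = max([3.0, 7.9, 3.7]) = 7.9
S (sum of others) = 14.6 - 7.9 = 6.7
min_reach = max(0, 7.9 - 6.7) = max(0, 1.2) = 1.2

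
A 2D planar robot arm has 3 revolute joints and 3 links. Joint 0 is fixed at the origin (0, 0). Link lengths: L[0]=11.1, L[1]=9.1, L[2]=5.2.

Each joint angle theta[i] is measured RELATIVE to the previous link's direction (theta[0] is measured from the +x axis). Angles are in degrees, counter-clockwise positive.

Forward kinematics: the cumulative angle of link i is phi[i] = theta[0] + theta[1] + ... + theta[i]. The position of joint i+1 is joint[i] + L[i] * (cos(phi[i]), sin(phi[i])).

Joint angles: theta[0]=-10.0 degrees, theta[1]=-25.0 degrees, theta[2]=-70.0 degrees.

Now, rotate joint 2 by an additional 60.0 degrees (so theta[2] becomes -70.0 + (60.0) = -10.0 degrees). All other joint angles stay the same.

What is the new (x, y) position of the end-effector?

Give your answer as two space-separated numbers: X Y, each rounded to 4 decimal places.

Answer: 22.0626 -10.8240

Derivation:
joint[0] = (0.0000, 0.0000)  (base)
link 0: phi[0] = -10 = -10 deg
  cos(-10 deg) = 0.9848, sin(-10 deg) = -0.1736
  joint[1] = (0.0000, 0.0000) + 11.1 * (0.9848, -0.1736) = (0.0000 + 10.9314, 0.0000 + -1.9275) = (10.9314, -1.9275)
link 1: phi[1] = -10 + -25 = -35 deg
  cos(-35 deg) = 0.8192, sin(-35 deg) = -0.5736
  joint[2] = (10.9314, -1.9275) + 9.1 * (0.8192, -0.5736) = (10.9314 + 7.4543, -1.9275 + -5.2195) = (18.3856, -7.1470)
link 2: phi[2] = -10 + -25 + -10 = -45 deg
  cos(-45 deg) = 0.7071, sin(-45 deg) = -0.7071
  joint[3] = (18.3856, -7.1470) + 5.2 * (0.7071, -0.7071) = (18.3856 + 3.6770, -7.1470 + -3.6770) = (22.0626, -10.8240)
End effector: (22.0626, -10.8240)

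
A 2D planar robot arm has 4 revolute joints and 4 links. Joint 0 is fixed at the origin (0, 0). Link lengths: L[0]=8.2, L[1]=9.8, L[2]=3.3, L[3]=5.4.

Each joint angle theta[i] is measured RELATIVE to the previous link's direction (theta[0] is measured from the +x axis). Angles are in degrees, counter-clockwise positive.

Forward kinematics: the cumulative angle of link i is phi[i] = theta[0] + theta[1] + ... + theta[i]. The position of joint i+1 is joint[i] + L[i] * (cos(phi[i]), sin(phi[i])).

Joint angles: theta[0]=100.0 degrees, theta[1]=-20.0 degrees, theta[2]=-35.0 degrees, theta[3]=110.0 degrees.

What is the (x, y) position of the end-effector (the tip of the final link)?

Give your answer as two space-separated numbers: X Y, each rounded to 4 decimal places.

Answer: -2.2828 22.3421

Derivation:
joint[0] = (0.0000, 0.0000)  (base)
link 0: phi[0] = 100 = 100 deg
  cos(100 deg) = -0.1736, sin(100 deg) = 0.9848
  joint[1] = (0.0000, 0.0000) + 8.2 * (-0.1736, 0.9848) = (0.0000 + -1.4239, 0.0000 + 8.0754) = (-1.4239, 8.0754)
link 1: phi[1] = 100 + -20 = 80 deg
  cos(80 deg) = 0.1736, sin(80 deg) = 0.9848
  joint[2] = (-1.4239, 8.0754) + 9.8 * (0.1736, 0.9848) = (-1.4239 + 1.7018, 8.0754 + 9.6511) = (0.2778, 17.7265)
link 2: phi[2] = 100 + -20 + -35 = 45 deg
  cos(45 deg) = 0.7071, sin(45 deg) = 0.7071
  joint[3] = (0.2778, 17.7265) + 3.3 * (0.7071, 0.7071) = (0.2778 + 2.3335, 17.7265 + 2.3335) = (2.6113, 20.0600)
link 3: phi[3] = 100 + -20 + -35 + 110 = 155 deg
  cos(155 deg) = -0.9063, sin(155 deg) = 0.4226
  joint[4] = (2.6113, 20.0600) + 5.4 * (-0.9063, 0.4226) = (2.6113 + -4.8941, 20.0600 + 2.2821) = (-2.2828, 22.3421)
End effector: (-2.2828, 22.3421)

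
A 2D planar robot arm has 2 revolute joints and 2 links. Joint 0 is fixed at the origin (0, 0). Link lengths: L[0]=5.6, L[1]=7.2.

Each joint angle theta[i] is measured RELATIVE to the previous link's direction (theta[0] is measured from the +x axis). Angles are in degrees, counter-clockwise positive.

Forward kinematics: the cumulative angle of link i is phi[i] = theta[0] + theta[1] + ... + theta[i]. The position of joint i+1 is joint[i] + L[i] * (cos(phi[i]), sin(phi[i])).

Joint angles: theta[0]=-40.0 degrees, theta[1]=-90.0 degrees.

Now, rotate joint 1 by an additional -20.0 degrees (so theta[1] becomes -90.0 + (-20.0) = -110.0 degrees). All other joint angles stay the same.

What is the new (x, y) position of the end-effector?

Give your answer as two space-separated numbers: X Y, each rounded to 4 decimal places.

joint[0] = (0.0000, 0.0000)  (base)
link 0: phi[0] = -40 = -40 deg
  cos(-40 deg) = 0.7660, sin(-40 deg) = -0.6428
  joint[1] = (0.0000, 0.0000) + 5.6 * (0.7660, -0.6428) = (0.0000 + 4.2898, 0.0000 + -3.5996) = (4.2898, -3.5996)
link 1: phi[1] = -40 + -110 = -150 deg
  cos(-150 deg) = -0.8660, sin(-150 deg) = -0.5000
  joint[2] = (4.2898, -3.5996) + 7.2 * (-0.8660, -0.5000) = (4.2898 + -6.2354, -3.5996 + -3.6000) = (-1.9455, -7.1996)
End effector: (-1.9455, -7.1996)

Answer: -1.9455 -7.1996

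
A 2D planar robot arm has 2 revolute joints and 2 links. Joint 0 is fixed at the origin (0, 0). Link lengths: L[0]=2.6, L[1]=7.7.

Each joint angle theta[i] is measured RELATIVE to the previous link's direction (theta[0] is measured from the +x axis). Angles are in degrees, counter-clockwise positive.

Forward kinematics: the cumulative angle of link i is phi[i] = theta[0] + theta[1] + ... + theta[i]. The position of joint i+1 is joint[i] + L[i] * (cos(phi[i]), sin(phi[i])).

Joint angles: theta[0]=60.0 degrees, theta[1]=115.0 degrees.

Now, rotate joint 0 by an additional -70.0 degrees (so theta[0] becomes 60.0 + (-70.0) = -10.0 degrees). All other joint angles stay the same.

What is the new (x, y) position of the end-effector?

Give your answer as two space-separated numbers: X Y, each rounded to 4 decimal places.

joint[0] = (0.0000, 0.0000)  (base)
link 0: phi[0] = -10 = -10 deg
  cos(-10 deg) = 0.9848, sin(-10 deg) = -0.1736
  joint[1] = (0.0000, 0.0000) + 2.6 * (0.9848, -0.1736) = (0.0000 + 2.5605, 0.0000 + -0.4515) = (2.5605, -0.4515)
link 1: phi[1] = -10 + 115 = 105 deg
  cos(105 deg) = -0.2588, sin(105 deg) = 0.9659
  joint[2] = (2.5605, -0.4515) + 7.7 * (-0.2588, 0.9659) = (2.5605 + -1.9929, -0.4515 + 7.4376) = (0.5676, 6.9861)
End effector: (0.5676, 6.9861)

Answer: 0.5676 6.9861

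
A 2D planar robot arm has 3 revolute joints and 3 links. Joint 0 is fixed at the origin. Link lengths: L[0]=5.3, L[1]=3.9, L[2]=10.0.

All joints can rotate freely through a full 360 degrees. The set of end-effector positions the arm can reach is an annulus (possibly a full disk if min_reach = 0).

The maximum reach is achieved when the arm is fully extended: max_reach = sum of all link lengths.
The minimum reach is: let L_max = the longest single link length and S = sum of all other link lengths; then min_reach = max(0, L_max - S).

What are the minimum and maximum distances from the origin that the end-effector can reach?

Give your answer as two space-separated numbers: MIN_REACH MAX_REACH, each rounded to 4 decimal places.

Answer: 0.8000 19.2000

Derivation:
Link lengths: [5.3, 3.9, 10.0]
max_reach = 5.3 + 3.9 + 10 = 19.2
L_max = max([5.3, 3.9, 10.0]) = 10
S (sum of others) = 19.2 - 10 = 9.2
min_reach = max(0, 10 - 9.2) = max(0, 0.8) = 0.8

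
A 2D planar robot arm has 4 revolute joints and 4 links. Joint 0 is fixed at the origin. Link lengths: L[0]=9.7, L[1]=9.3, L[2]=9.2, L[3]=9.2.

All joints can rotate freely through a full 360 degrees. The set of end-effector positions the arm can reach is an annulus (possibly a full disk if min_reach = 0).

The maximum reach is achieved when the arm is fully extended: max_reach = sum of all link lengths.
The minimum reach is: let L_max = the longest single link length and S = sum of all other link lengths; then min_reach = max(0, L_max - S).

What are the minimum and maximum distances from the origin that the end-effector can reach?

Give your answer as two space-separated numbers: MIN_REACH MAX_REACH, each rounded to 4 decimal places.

Answer: 0.0000 37.4000

Derivation:
Link lengths: [9.7, 9.3, 9.2, 9.2]
max_reach = 9.7 + 9.3 + 9.2 + 9.2 = 37.4
L_max = max([9.7, 9.3, 9.2, 9.2]) = 9.7
S (sum of others) = 37.4 - 9.7 = 27.7
min_reach = max(0, 9.7 - 27.7) = max(0, -18) = 0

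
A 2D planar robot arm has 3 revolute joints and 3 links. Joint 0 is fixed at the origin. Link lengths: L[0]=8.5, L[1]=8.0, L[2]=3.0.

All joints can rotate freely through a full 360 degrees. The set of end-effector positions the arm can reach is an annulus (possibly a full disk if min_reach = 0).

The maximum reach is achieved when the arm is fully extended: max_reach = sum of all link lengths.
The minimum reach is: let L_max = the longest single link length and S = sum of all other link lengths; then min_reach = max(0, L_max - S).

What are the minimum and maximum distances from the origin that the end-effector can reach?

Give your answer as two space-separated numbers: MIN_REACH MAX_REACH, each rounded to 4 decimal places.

Answer: 0.0000 19.5000

Derivation:
Link lengths: [8.5, 8.0, 3.0]
max_reach = 8.5 + 8 + 3 = 19.5
L_max = max([8.5, 8.0, 3.0]) = 8.5
S (sum of others) = 19.5 - 8.5 = 11
min_reach = max(0, 8.5 - 11) = max(0, -2.5) = 0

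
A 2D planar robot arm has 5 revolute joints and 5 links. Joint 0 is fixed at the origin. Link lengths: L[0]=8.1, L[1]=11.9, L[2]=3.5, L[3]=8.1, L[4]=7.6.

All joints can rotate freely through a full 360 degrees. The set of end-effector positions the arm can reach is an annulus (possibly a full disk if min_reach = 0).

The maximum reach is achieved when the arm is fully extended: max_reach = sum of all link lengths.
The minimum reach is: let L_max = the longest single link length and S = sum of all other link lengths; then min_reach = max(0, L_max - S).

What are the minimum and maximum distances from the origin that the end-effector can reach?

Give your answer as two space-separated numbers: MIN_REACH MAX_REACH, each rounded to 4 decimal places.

Link lengths: [8.1, 11.9, 3.5, 8.1, 7.6]
max_reach = 8.1 + 11.9 + 3.5 + 8.1 + 7.6 = 39.2
L_max = max([8.1, 11.9, 3.5, 8.1, 7.6]) = 11.9
S (sum of others) = 39.2 - 11.9 = 27.3
min_reach = max(0, 11.9 - 27.3) = max(0, -15.4) = 0

Answer: 0.0000 39.2000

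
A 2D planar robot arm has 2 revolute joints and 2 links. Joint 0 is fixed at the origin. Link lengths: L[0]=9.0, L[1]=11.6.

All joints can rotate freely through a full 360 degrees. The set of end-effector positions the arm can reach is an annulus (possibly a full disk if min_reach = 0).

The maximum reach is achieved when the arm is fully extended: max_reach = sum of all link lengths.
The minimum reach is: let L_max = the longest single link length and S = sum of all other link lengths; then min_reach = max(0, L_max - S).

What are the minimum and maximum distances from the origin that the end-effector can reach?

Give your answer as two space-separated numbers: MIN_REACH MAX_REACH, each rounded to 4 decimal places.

Link lengths: [9.0, 11.6]
max_reach = 9 + 11.6 = 20.6
L_max = max([9.0, 11.6]) = 11.6
S (sum of others) = 20.6 - 11.6 = 9
min_reach = max(0, 11.6 - 9) = max(0, 2.6) = 2.6

Answer: 2.6000 20.6000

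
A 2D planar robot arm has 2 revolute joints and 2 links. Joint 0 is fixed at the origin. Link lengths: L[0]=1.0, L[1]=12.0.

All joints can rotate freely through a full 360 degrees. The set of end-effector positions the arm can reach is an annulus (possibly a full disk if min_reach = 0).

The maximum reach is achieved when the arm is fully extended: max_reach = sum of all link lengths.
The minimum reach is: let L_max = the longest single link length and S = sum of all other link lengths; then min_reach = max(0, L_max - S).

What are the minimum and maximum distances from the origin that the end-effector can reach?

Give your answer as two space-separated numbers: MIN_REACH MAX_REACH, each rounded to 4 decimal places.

Link lengths: [1.0, 12.0]
max_reach = 1 + 12 = 13
L_max = max([1.0, 12.0]) = 12
S (sum of others) = 13 - 12 = 1
min_reach = max(0, 12 - 1) = max(0, 11) = 11

Answer: 11.0000 13.0000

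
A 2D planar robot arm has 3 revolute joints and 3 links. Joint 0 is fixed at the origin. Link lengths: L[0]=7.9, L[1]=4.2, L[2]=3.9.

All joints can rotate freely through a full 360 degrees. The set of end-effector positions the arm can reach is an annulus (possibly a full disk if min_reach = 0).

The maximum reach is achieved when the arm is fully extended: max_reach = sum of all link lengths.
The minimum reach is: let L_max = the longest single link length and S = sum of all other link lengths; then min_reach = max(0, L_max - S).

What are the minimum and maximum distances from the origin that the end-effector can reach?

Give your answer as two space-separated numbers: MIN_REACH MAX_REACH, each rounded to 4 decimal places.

Answer: 0.0000 16.0000

Derivation:
Link lengths: [7.9, 4.2, 3.9]
max_reach = 7.9 + 4.2 + 3.9 = 16
L_max = max([7.9, 4.2, 3.9]) = 7.9
S (sum of others) = 16 - 7.9 = 8.1
min_reach = max(0, 7.9 - 8.1) = max(0, -0.2) = 0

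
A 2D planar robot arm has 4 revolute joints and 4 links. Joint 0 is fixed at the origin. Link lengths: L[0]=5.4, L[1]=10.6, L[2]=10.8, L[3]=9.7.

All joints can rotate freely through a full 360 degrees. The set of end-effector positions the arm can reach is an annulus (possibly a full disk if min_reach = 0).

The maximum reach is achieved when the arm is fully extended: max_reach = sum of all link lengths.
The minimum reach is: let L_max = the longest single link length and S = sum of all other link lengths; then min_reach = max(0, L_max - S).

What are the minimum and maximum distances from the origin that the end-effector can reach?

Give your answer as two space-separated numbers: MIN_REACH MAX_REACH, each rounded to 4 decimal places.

Link lengths: [5.4, 10.6, 10.8, 9.7]
max_reach = 5.4 + 10.6 + 10.8 + 9.7 = 36.5
L_max = max([5.4, 10.6, 10.8, 9.7]) = 10.8
S (sum of others) = 36.5 - 10.8 = 25.7
min_reach = max(0, 10.8 - 25.7) = max(0, -14.9) = 0

Answer: 0.0000 36.5000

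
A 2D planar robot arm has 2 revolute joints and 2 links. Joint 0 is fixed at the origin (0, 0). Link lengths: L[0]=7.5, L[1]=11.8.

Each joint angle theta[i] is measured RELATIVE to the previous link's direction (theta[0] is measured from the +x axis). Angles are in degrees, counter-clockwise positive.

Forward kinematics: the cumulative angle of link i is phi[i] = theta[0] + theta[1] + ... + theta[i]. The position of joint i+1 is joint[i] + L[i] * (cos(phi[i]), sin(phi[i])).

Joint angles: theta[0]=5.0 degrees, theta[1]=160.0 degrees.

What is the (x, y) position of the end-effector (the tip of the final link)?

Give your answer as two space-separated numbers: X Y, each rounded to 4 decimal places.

joint[0] = (0.0000, 0.0000)  (base)
link 0: phi[0] = 5 = 5 deg
  cos(5 deg) = 0.9962, sin(5 deg) = 0.0872
  joint[1] = (0.0000, 0.0000) + 7.5 * (0.9962, 0.0872) = (0.0000 + 7.4715, 0.0000 + 0.6537) = (7.4715, 0.6537)
link 1: phi[1] = 5 + 160 = 165 deg
  cos(165 deg) = -0.9659, sin(165 deg) = 0.2588
  joint[2] = (7.4715, 0.6537) + 11.8 * (-0.9659, 0.2588) = (7.4715 + -11.3979, 0.6537 + 3.0541) = (-3.9265, 3.7077)
End effector: (-3.9265, 3.7077)

Answer: -3.9265 3.7077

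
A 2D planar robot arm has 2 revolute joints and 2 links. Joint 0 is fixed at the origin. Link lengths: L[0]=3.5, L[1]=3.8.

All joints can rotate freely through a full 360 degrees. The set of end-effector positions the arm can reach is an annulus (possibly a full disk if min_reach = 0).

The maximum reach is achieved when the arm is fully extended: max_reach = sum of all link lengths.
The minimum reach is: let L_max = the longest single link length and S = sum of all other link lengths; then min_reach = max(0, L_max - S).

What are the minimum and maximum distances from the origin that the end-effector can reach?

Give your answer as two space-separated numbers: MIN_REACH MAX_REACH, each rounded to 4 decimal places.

Link lengths: [3.5, 3.8]
max_reach = 3.5 + 3.8 = 7.3
L_max = max([3.5, 3.8]) = 3.8
S (sum of others) = 7.3 - 3.8 = 3.5
min_reach = max(0, 3.8 - 3.5) = max(0, 0.3) = 0.3

Answer: 0.3000 7.3000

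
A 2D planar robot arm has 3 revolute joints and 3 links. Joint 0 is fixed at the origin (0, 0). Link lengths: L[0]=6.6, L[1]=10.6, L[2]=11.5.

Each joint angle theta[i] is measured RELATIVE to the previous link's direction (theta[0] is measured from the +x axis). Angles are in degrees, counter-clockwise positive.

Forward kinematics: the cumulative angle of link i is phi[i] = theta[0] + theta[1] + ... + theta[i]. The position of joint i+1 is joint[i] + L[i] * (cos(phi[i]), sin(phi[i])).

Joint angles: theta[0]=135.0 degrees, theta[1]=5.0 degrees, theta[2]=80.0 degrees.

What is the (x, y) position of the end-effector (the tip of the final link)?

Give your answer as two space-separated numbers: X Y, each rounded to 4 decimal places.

Answer: -21.5965 4.0884

Derivation:
joint[0] = (0.0000, 0.0000)  (base)
link 0: phi[0] = 135 = 135 deg
  cos(135 deg) = -0.7071, sin(135 deg) = 0.7071
  joint[1] = (0.0000, 0.0000) + 6.6 * (-0.7071, 0.7071) = (0.0000 + -4.6669, 0.0000 + 4.6669) = (-4.6669, 4.6669)
link 1: phi[1] = 135 + 5 = 140 deg
  cos(140 deg) = -0.7660, sin(140 deg) = 0.6428
  joint[2] = (-4.6669, 4.6669) + 10.6 * (-0.7660, 0.6428) = (-4.6669 + -8.1201, 4.6669 + 6.8135) = (-12.7870, 11.4805)
link 2: phi[2] = 135 + 5 + 80 = 220 deg
  cos(220 deg) = -0.7660, sin(220 deg) = -0.6428
  joint[3] = (-12.7870, 11.4805) + 11.5 * (-0.7660, -0.6428) = (-12.7870 + -8.8095, 11.4805 + -7.3921) = (-21.5965, 4.0884)
End effector: (-21.5965, 4.0884)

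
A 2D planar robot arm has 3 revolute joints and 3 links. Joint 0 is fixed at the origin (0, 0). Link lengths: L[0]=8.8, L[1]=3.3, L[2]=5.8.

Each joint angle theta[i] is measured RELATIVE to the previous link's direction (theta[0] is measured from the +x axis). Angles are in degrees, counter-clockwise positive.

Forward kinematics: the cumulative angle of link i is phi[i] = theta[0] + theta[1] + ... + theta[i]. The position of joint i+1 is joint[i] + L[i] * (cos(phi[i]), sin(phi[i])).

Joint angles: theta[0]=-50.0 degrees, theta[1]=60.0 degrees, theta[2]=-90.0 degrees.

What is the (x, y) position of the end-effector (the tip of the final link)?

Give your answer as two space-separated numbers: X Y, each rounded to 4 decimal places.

joint[0] = (0.0000, 0.0000)  (base)
link 0: phi[0] = -50 = -50 deg
  cos(-50 deg) = 0.6428, sin(-50 deg) = -0.7660
  joint[1] = (0.0000, 0.0000) + 8.8 * (0.6428, -0.7660) = (0.0000 + 5.6565, 0.0000 + -6.7412) = (5.6565, -6.7412)
link 1: phi[1] = -50 + 60 = 10 deg
  cos(10 deg) = 0.9848, sin(10 deg) = 0.1736
  joint[2] = (5.6565, -6.7412) + 3.3 * (0.9848, 0.1736) = (5.6565 + 3.2499, -6.7412 + 0.5730) = (8.9064, -6.1682)
link 2: phi[2] = -50 + 60 + -90 = -80 deg
  cos(-80 deg) = 0.1736, sin(-80 deg) = -0.9848
  joint[3] = (8.9064, -6.1682) + 5.8 * (0.1736, -0.9848) = (8.9064 + 1.0072, -6.1682 + -5.7119) = (9.9136, -11.8800)
End effector: (9.9136, -11.8800)

Answer: 9.9136 -11.8800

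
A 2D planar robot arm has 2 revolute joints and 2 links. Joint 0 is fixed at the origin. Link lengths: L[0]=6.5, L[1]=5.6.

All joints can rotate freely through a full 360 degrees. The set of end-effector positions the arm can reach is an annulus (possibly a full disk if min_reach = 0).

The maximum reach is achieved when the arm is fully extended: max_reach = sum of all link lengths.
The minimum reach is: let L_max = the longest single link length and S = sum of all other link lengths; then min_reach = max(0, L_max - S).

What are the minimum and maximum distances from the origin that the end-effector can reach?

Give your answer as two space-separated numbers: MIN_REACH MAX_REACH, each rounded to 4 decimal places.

Answer: 0.9000 12.1000

Derivation:
Link lengths: [6.5, 5.6]
max_reach = 6.5 + 5.6 = 12.1
L_max = max([6.5, 5.6]) = 6.5
S (sum of others) = 12.1 - 6.5 = 5.6
min_reach = max(0, 6.5 - 5.6) = max(0, 0.9) = 0.9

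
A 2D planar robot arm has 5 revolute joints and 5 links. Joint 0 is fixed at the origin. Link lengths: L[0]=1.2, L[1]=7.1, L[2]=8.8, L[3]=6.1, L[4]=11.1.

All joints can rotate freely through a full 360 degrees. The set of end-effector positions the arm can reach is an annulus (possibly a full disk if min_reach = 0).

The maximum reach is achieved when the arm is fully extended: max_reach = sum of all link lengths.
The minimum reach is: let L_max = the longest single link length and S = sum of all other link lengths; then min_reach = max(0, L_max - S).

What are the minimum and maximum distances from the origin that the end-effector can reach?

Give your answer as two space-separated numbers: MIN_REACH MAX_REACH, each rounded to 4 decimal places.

Link lengths: [1.2, 7.1, 8.8, 6.1, 11.1]
max_reach = 1.2 + 7.1 + 8.8 + 6.1 + 11.1 = 34.3
L_max = max([1.2, 7.1, 8.8, 6.1, 11.1]) = 11.1
S (sum of others) = 34.3 - 11.1 = 23.2
min_reach = max(0, 11.1 - 23.2) = max(0, -12.1) = 0

Answer: 0.0000 34.3000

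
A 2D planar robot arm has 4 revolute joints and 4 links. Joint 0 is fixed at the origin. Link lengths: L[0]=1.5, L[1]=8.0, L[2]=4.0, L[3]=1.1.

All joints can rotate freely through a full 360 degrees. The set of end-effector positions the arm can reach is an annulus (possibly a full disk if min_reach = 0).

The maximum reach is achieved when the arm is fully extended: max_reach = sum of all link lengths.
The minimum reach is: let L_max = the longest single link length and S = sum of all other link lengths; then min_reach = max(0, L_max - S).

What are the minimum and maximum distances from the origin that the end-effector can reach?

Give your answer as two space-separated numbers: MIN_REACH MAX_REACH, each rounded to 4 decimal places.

Link lengths: [1.5, 8.0, 4.0, 1.1]
max_reach = 1.5 + 8 + 4 + 1.1 = 14.6
L_max = max([1.5, 8.0, 4.0, 1.1]) = 8
S (sum of others) = 14.6 - 8 = 6.6
min_reach = max(0, 8 - 6.6) = max(0, 1.4) = 1.4

Answer: 1.4000 14.6000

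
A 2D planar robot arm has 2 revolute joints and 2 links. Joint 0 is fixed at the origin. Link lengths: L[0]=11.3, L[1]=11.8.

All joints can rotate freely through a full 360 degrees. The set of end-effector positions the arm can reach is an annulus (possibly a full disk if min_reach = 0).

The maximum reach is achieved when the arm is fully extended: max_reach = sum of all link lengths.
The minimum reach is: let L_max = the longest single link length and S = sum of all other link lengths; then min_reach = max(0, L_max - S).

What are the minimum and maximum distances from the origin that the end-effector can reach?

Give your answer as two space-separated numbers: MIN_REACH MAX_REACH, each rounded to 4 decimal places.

Answer: 0.5000 23.1000

Derivation:
Link lengths: [11.3, 11.8]
max_reach = 11.3 + 11.8 = 23.1
L_max = max([11.3, 11.8]) = 11.8
S (sum of others) = 23.1 - 11.8 = 11.3
min_reach = max(0, 11.8 - 11.3) = max(0, 0.5) = 0.5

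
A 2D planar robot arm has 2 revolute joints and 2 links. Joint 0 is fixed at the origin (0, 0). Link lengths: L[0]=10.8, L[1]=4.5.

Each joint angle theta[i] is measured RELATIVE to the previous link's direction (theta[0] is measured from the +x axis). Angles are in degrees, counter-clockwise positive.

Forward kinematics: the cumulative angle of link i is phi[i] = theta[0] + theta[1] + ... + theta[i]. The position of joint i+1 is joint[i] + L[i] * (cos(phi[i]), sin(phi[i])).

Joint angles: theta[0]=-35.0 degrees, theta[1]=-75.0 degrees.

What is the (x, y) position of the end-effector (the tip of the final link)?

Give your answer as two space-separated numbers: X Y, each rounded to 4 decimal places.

Answer: 7.3078 -10.4232

Derivation:
joint[0] = (0.0000, 0.0000)  (base)
link 0: phi[0] = -35 = -35 deg
  cos(-35 deg) = 0.8192, sin(-35 deg) = -0.5736
  joint[1] = (0.0000, 0.0000) + 10.8 * (0.8192, -0.5736) = (0.0000 + 8.8468, 0.0000 + -6.1946) = (8.8468, -6.1946)
link 1: phi[1] = -35 + -75 = -110 deg
  cos(-110 deg) = -0.3420, sin(-110 deg) = -0.9397
  joint[2] = (8.8468, -6.1946) + 4.5 * (-0.3420, -0.9397) = (8.8468 + -1.5391, -6.1946 + -4.2286) = (7.3078, -10.4232)
End effector: (7.3078, -10.4232)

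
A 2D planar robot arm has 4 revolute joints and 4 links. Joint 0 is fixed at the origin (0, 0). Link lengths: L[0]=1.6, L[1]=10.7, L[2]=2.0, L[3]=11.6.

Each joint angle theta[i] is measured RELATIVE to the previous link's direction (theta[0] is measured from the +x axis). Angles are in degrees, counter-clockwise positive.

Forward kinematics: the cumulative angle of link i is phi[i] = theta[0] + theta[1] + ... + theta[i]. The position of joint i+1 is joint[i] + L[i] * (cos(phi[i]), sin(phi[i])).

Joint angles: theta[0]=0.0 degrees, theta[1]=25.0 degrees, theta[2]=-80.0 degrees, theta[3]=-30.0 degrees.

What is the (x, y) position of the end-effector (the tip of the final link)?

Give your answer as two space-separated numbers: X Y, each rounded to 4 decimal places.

Answer: 13.4557 -8.6721

Derivation:
joint[0] = (0.0000, 0.0000)  (base)
link 0: phi[0] = 0 = 0 deg
  cos(0 deg) = 1.0000, sin(0 deg) = 0.0000
  joint[1] = (0.0000, 0.0000) + 1.6 * (1.0000, 0.0000) = (0.0000 + 1.6000, 0.0000 + 0.0000) = (1.6000, 0.0000)
link 1: phi[1] = 0 + 25 = 25 deg
  cos(25 deg) = 0.9063, sin(25 deg) = 0.4226
  joint[2] = (1.6000, 0.0000) + 10.7 * (0.9063, 0.4226) = (1.6000 + 9.6975, 0.0000 + 4.5220) = (11.2975, 4.5220)
link 2: phi[2] = 0 + 25 + -80 = -55 deg
  cos(-55 deg) = 0.5736, sin(-55 deg) = -0.8192
  joint[3] = (11.2975, 4.5220) + 2 * (0.5736, -0.8192) = (11.2975 + 1.1472, 4.5220 + -1.6383) = (12.4446, 2.8837)
link 3: phi[3] = 0 + 25 + -80 + -30 = -85 deg
  cos(-85 deg) = 0.0872, sin(-85 deg) = -0.9962
  joint[4] = (12.4446, 2.8837) + 11.6 * (0.0872, -0.9962) = (12.4446 + 1.0110, 2.8837 + -11.5559) = (13.4557, -8.6721)
End effector: (13.4557, -8.6721)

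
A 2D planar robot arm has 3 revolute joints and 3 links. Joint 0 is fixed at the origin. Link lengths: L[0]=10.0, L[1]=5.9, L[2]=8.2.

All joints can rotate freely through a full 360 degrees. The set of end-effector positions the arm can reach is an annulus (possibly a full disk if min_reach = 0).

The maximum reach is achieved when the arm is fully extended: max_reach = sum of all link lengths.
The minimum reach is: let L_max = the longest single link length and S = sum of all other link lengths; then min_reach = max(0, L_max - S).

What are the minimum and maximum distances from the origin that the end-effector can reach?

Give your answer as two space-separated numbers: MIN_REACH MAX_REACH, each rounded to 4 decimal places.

Link lengths: [10.0, 5.9, 8.2]
max_reach = 10 + 5.9 + 8.2 = 24.1
L_max = max([10.0, 5.9, 8.2]) = 10
S (sum of others) = 24.1 - 10 = 14.1
min_reach = max(0, 10 - 14.1) = max(0, -4.1) = 0

Answer: 0.0000 24.1000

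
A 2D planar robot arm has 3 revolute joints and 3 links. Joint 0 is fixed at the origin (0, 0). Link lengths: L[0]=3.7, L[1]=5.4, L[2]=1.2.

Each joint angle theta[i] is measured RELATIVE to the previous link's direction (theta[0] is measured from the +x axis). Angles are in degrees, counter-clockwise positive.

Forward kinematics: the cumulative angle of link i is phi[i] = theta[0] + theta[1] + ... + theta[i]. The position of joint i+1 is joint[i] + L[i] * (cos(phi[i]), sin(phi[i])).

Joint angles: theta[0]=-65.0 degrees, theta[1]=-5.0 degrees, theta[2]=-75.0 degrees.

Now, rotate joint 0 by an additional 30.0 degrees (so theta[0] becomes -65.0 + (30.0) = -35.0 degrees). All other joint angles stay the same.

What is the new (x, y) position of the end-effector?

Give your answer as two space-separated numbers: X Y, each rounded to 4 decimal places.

joint[0] = (0.0000, 0.0000)  (base)
link 0: phi[0] = -35 = -35 deg
  cos(-35 deg) = 0.8192, sin(-35 deg) = -0.5736
  joint[1] = (0.0000, 0.0000) + 3.7 * (0.8192, -0.5736) = (0.0000 + 3.0309, 0.0000 + -2.1222) = (3.0309, -2.1222)
link 1: phi[1] = -35 + -5 = -40 deg
  cos(-40 deg) = 0.7660, sin(-40 deg) = -0.6428
  joint[2] = (3.0309, -2.1222) + 5.4 * (0.7660, -0.6428) = (3.0309 + 4.1366, -2.1222 + -3.4711) = (7.1675, -5.5933)
link 2: phi[2] = -35 + -5 + -75 = -115 deg
  cos(-115 deg) = -0.4226, sin(-115 deg) = -0.9063
  joint[3] = (7.1675, -5.5933) + 1.2 * (-0.4226, -0.9063) = (7.1675 + -0.5071, -5.5933 + -1.0876) = (6.6604, -6.6809)
End effector: (6.6604, -6.6809)

Answer: 6.6604 -6.6809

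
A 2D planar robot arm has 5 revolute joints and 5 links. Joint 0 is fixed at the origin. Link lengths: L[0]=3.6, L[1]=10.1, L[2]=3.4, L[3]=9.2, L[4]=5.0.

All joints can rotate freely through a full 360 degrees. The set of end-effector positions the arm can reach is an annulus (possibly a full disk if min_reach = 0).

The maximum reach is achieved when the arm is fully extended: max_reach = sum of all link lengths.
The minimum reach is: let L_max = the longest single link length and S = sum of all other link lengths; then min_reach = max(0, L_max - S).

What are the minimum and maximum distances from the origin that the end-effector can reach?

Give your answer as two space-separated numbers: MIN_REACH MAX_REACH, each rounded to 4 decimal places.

Answer: 0.0000 31.3000

Derivation:
Link lengths: [3.6, 10.1, 3.4, 9.2, 5.0]
max_reach = 3.6 + 10.1 + 3.4 + 9.2 + 5 = 31.3
L_max = max([3.6, 10.1, 3.4, 9.2, 5.0]) = 10.1
S (sum of others) = 31.3 - 10.1 = 21.2
min_reach = max(0, 10.1 - 21.2) = max(0, -11.1) = 0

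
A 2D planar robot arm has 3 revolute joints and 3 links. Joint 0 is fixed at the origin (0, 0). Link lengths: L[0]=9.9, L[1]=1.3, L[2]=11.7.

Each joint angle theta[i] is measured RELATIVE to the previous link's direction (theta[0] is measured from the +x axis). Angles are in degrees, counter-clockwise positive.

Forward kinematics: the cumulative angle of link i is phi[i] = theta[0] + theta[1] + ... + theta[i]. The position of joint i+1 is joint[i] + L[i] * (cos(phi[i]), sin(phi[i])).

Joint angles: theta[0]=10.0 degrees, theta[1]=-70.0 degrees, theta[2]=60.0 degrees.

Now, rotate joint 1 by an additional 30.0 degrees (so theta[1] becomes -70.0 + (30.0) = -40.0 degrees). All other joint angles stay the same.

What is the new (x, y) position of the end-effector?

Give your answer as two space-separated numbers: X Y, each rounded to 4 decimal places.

Answer: 21.0079 6.9191

Derivation:
joint[0] = (0.0000, 0.0000)  (base)
link 0: phi[0] = 10 = 10 deg
  cos(10 deg) = 0.9848, sin(10 deg) = 0.1736
  joint[1] = (0.0000, 0.0000) + 9.9 * (0.9848, 0.1736) = (0.0000 + 9.7496, 0.0000 + 1.7191) = (9.7496, 1.7191)
link 1: phi[1] = 10 + -40 = -30 deg
  cos(-30 deg) = 0.8660, sin(-30 deg) = -0.5000
  joint[2] = (9.7496, 1.7191) + 1.3 * (0.8660, -0.5000) = (9.7496 + 1.1258, 1.7191 + -0.6500) = (10.8754, 1.0691)
link 2: phi[2] = 10 + -40 + 60 = 30 deg
  cos(30 deg) = 0.8660, sin(30 deg) = 0.5000
  joint[3] = (10.8754, 1.0691) + 11.7 * (0.8660, 0.5000) = (10.8754 + 10.1325, 1.0691 + 5.8500) = (21.0079, 6.9191)
End effector: (21.0079, 6.9191)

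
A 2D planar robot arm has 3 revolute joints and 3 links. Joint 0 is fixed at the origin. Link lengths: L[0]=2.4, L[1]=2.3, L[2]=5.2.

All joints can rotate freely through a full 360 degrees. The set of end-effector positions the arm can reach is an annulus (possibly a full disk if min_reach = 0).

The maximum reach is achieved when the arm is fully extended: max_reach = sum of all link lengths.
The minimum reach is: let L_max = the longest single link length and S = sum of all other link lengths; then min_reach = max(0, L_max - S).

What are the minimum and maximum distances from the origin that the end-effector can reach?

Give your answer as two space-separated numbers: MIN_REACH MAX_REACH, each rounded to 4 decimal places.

Answer: 0.5000 9.9000

Derivation:
Link lengths: [2.4, 2.3, 5.2]
max_reach = 2.4 + 2.3 + 5.2 = 9.9
L_max = max([2.4, 2.3, 5.2]) = 5.2
S (sum of others) = 9.9 - 5.2 = 4.7
min_reach = max(0, 5.2 - 4.7) = max(0, 0.5) = 0.5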